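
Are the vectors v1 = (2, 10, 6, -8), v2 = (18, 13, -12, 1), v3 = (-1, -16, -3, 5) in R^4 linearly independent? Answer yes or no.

yes

Form the matrix with these vectors as rows and row reduce.
R2 ← R2 − (9)·R1: [0, -77, -66, 73]
R3 ← R3 + (1/2)·R1: [0, -11, 0, 1]
R3 ← R3 − (1/7)·R2: [0, 0, 66/7, -66/7]
3 nonzero rows, so the 3 vectors span a space of dimension 3.
Since 3 = 3, the vectors are linearly independent.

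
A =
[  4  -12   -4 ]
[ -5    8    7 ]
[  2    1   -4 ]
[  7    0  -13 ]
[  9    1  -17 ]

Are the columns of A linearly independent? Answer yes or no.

no

Row reduce A to echelon form.
R2 ← R2 + (5/4)·R1: [0, -7, 2]
R3 ← R3 − (1/2)·R1: [0, 7, -2]
R4 ← R4 − (7/4)·R1: [0, 21, -6]
R5 ← R5 − (9/4)·R1: [0, 28, -8]
R3 ← R3 + R2: [0, 0, 0]
R4 ← R4 + (3)·R2: [0, 0, 0]
R5 ← R5 + (4)·R2: [0, 0, 0]
2 pivots among 3 columns.
Only 2 < 3 pivot columns, so the columns are linearly dependent.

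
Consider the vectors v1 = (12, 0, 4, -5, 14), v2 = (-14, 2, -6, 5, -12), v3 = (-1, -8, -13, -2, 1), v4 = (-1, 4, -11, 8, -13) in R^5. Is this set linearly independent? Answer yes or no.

yes

Form the matrix with these vectors as rows and row reduce.
R2 ← R2 + (7/6)·R1: [0, 2, -4/3, -5/6, 13/3]
R3 ← R3 + (1/12)·R1: [0, -8, -38/3, -29/12, 13/6]
R4 ← R4 + (1/12)·R1: [0, 4, -32/3, 91/12, -71/6]
R3 ← R3 + (4)·R2: [0, 0, -18, -23/4, 39/2]
R4 ← R4 − (2)·R2: [0, 0, -8, 37/4, -41/2]
R4 ← R4 − (4/9)·R3: [0, 0, 0, 425/36, -175/6]
4 nonzero rows, so the 4 vectors span a space of dimension 4.
Since 4 = 4, the vectors are linearly independent.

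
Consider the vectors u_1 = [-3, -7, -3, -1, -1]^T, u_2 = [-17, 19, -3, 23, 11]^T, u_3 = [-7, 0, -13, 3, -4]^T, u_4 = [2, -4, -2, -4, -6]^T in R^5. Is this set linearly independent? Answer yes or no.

yes

Form the matrix with these vectors as rows and row reduce.
R2 ← R2 − (17/3)·R1: [0, 176/3, 14, 86/3, 50/3]
R3 ← R3 − (7/3)·R1: [0, 49/3, -6, 16/3, -5/3]
R4 ← R4 + (2/3)·R1: [0, -26/3, -4, -14/3, -20/3]
R3 ← R3 − (49/176)·R2: [0, 0, -871/88, -233/88, -555/88]
R4 ← R4 + (13/88)·R2: [0, 0, -85/44, -19/44, -185/44]
R4 ← R4 − (170/871)·R3: [0, 0, 0, 74/871, -2590/871]
4 nonzero rows, so the 4 vectors span a space of dimension 4.
Since 4 = 4, the vectors are linearly independent.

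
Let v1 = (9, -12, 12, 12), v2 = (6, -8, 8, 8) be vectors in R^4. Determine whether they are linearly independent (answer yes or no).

no

Form the matrix with these vectors as rows and row reduce.
R2 ← R2 − (2/3)·R1: [0, 0, 0, 0]
1 nonzero row, so the 2 vectors span a space of dimension 1.
Since 1 < 2, the vectors are linearly dependent.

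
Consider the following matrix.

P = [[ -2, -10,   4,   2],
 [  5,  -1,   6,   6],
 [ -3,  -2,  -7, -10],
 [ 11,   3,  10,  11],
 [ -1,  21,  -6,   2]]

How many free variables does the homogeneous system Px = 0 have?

Row reduce to echelon form.
R2 ← R2 + (5/2)·R1: [0, -26, 16, 11]
R3 ← R3 − (3/2)·R1: [0, 13, -13, -13]
R4 ← R4 + (11/2)·R1: [0, -52, 32, 22]
R5 ← R5 − (1/2)·R1: [0, 26, -8, 1]
R3 ← R3 + (1/2)·R2: [0, 0, -5, -15/2]
R4 ← R4 − (2)·R2: [0, 0, 0, 0]
R5 ← R5 + R2: [0, 0, 8, 12]
R5 ← R5 + (8/5)·R3: [0, 0, 0, 0]
3 nonzero rows, so rank(P) = 3.
P has 4 columns; by rank–nullity, nullity = 4 − 3 = 1.

1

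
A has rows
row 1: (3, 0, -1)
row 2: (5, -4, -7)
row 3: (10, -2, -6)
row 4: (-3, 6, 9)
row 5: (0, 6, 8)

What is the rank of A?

2

Row reduce to echelon form.
R2 ← R2 − (5/3)·R1: [0, -4, -16/3]
R3 ← R3 − (10/3)·R1: [0, -2, -8/3]
R4 ← R4 + R1: [0, 6, 8]
R3 ← R3 − (1/2)·R2: [0, 0, 0]
R4 ← R4 + (3/2)·R2: [0, 0, 0]
R5 ← R5 + (3/2)·R2: [0, 0, 0]
Echelon form has 2 nonzero rows, so rank(A) = 2.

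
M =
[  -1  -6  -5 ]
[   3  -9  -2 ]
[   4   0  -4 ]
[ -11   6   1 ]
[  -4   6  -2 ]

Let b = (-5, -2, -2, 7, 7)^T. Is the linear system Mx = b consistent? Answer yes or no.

Row reduce the augmented matrix [M | b].
R2 ← R2 + (3)·R1: [0, -27, -17, -17]
R3 ← R3 + (4)·R1: [0, -24, -24, -22]
R4 ← R4 − (11)·R1: [0, 72, 56, 62]
R5 ← R5 − (4)·R1: [0, 30, 18, 27]
R3 ← R3 − (8/9)·R2: [0, 0, -80/9, -62/9]
R4 ← R4 + (8/3)·R2: [0, 0, 32/3, 50/3]
R5 ← R5 + (10/9)·R2: [0, 0, -8/9, 73/9]
R4 ← R4 + (6/5)·R3: [0, 0, 0, 42/5]
R5 ← R5 − (1/10)·R3: [0, 0, 0, 44/5]
R5 ← R5 − (22/21)·R4: [0, 0, 0, 0]
The echelon form has 4 nonzero rows; the last pivot sits in the augmented column, so rank(M) = 3 but rank([M|b]) = 4.
Since the ranks differ, the system is inconsistent.

no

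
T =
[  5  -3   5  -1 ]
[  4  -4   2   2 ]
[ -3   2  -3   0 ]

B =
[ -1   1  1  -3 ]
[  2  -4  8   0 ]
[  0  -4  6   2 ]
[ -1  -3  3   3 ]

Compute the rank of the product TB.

First compute TB:
[[-10,   0,   8,  -8],
 [-14,   6, -10,  -2],
 [  7,   1,  -5,   3]]
Now row reduce the product.
R2 ← R2 − (7/5)·R1: [0, 6, -106/5, 46/5]
R3 ← R3 + (7/10)·R1: [0, 1, 3/5, -13/5]
R3 ← R3 − (1/6)·R2: [0, 0, 62/15, -62/15]
3 nonzero rows, so rank(TB) = 3.

3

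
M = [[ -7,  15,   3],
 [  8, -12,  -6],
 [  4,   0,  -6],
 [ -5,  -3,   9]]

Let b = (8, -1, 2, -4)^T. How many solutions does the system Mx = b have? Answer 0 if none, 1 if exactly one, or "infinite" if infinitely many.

0

Row reduce the augmented matrix [M | b].
R2 ← R2 + (8/7)·R1: [0, 36/7, -18/7, 57/7]
R3 ← R3 + (4/7)·R1: [0, 60/7, -30/7, 46/7]
R4 ← R4 − (5/7)·R1: [0, -96/7, 48/7, -68/7]
R3 ← R3 − (5/3)·R2: [0, 0, 0, -7]
R4 ← R4 + (8/3)·R2: [0, 0, 0, 12]
R4 ← R4 + (12/7)·R3: [0, 0, 0, 0]
The echelon form has 3 nonzero rows; the last pivot sits in the augmented column, so rank(M) = 2 but rank([M|b]) = 3.
Since the ranks differ, the system is inconsistent.
It has no solutions.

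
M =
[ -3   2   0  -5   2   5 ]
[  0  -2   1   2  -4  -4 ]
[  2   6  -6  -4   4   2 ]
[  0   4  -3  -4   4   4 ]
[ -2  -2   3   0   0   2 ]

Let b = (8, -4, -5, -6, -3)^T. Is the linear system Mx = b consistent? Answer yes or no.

no

Row reduce the augmented matrix [M | b].
R3 ← R3 + (2/3)·R1: [0, 22/3, -6, -22/3, 16/3, 16/3, 1/3]
R5 ← R5 − (2/3)·R1: [0, -10/3, 3, 10/3, -4/3, -4/3, -25/3]
R3 ← R3 + (11/3)·R2: [0, 0, -7/3, 0, -28/3, -28/3, -43/3]
R4 ← R4 + (2)·R2: [0, 0, -1, 0, -4, -4, -14]
R5 ← R5 − (5/3)·R2: [0, 0, 4/3, 0, 16/3, 16/3, -5/3]
R4 ← R4 − (3/7)·R3: [0, 0, 0, 0, 0, 0, -55/7]
R5 ← R5 + (4/7)·R3: [0, 0, 0, 0, 0, 0, -69/7]
R5 ← R5 − (69/55)·R4: [0, 0, 0, 0, 0, 0, 0]
The echelon form has 4 nonzero rows; the last pivot sits in the augmented column, so rank(M) = 3 but rank([M|b]) = 4.
Since the ranks differ, the system is inconsistent.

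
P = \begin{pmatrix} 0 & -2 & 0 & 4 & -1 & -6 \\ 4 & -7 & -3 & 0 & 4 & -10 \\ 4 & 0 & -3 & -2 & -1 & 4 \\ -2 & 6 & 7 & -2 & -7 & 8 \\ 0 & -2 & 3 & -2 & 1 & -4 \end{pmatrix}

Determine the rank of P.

4

Row reduce to echelon form.
Swap R1 ↔ R2
R3 ← R3 − R1: [0, 7, 0, -2, -5, 14]
R4 ← R4 + (1/2)·R1: [0, 5/2, 11/2, -2, -5, 3]
R3 ← R3 + (7/2)·R2: [0, 0, 0, 12, -17/2, -7]
R4 ← R4 + (5/4)·R2: [0, 0, 11/2, 3, -25/4, -9/2]
R5 ← R5 − R2: [0, 0, 3, -6, 2, 2]
Swap R3 ↔ R4
R5 ← R5 − (6/11)·R3: [0, 0, 0, -84/11, 119/22, 49/11]
R5 ← R5 + (7/11)·R4: [0, 0, 0, 0, 0, 0]
Echelon form has 4 nonzero rows, so rank(P) = 4.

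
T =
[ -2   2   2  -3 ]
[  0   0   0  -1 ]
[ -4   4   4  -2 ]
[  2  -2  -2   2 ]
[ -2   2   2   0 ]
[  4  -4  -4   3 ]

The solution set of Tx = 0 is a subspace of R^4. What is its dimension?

Row reduce to echelon form.
R3 ← R3 − (2)·R1: [0, 0, 0, 4]
R4 ← R4 + R1: [0, 0, 0, -1]
R5 ← R5 − R1: [0, 0, 0, 3]
R6 ← R6 + (2)·R1: [0, 0, 0, -3]
R3 ← R3 + (4)·R2: [0, 0, 0, 0]
R4 ← R4 − R2: [0, 0, 0, 0]
R5 ← R5 + (3)·R2: [0, 0, 0, 0]
R6 ← R6 − (3)·R2: [0, 0, 0, 0]
2 nonzero rows, so rank(T) = 2.
T has 4 columns; by rank–nullity, nullity = 4 − 2 = 2.

2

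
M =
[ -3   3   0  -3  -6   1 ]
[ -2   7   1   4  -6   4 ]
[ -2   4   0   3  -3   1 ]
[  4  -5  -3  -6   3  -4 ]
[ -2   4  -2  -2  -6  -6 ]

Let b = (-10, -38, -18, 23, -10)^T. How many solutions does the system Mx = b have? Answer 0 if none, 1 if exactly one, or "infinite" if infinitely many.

Row reduce the augmented matrix [M | b].
R2 ← R2 − (2/3)·R1: [0, 5, 1, 6, -2, 10/3, -94/3]
R3 ← R3 − (2/3)·R1: [0, 2, 0, 5, 1, 1/3, -34/3]
R4 ← R4 + (4/3)·R1: [0, -1, -3, -10, -5, -8/3, 29/3]
R5 ← R5 − (2/3)·R1: [0, 2, -2, 0, -2, -20/3, -10/3]
R3 ← R3 − (2/5)·R2: [0, 0, -2/5, 13/5, 9/5, -1, 6/5]
R4 ← R4 + (1/5)·R2: [0, 0, -14/5, -44/5, -27/5, -2, 17/5]
R5 ← R5 − (2/5)·R2: [0, 0, -12/5, -12/5, -6/5, -8, 46/5]
R4 ← R4 − (7)·R3: [0, 0, 0, -27, -18, 5, -5]
R5 ← R5 − (6)·R3: [0, 0, 0, -18, -12, -2, 2]
R5 ← R5 − (2/3)·R4: [0, 0, 0, 0, 0, -16/3, 16/3]
The echelon form has 5 nonzero rows, and every pivot lies in the first 6 columns, so rank(M) = rank([M|b]) = 5.
The system is consistent.
rank = 5 < 6 unknowns, so there are infinitely many solutions.

infinite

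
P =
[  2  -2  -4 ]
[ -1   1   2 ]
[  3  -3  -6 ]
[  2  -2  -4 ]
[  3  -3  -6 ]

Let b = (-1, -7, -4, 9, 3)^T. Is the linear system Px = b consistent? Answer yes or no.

no

Row reduce the augmented matrix [P | b].
R2 ← R2 + (1/2)·R1: [0, 0, 0, -15/2]
R3 ← R3 − (3/2)·R1: [0, 0, 0, -5/2]
R4 ← R4 − R1: [0, 0, 0, 10]
R5 ← R5 − (3/2)·R1: [0, 0, 0, 9/2]
R3 ← R3 − (1/3)·R2: [0, 0, 0, 0]
R4 ← R4 + (4/3)·R2: [0, 0, 0, 0]
R5 ← R5 + (3/5)·R2: [0, 0, 0, 0]
The echelon form has 2 nonzero rows; the last pivot sits in the augmented column, so rank(P) = 1 but rank([P|b]) = 2.
Since the ranks differ, the system is inconsistent.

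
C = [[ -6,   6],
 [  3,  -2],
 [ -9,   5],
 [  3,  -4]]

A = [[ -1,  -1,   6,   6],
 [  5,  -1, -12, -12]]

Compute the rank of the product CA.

First compute CA:
[[ 36,   0, -108, -108],
 [-13,  -1,  42,  42],
 [ 34,   4, -114, -114],
 [-23,   1,  66,  66]]
Now row reduce the product.
R2 ← R2 + (13/36)·R1: [0, -1, 3, 3]
R3 ← R3 − (17/18)·R1: [0, 4, -12, -12]
R4 ← R4 + (23/36)·R1: [0, 1, -3, -3]
R3 ← R3 + (4)·R2: [0, 0, 0, 0]
R4 ← R4 + R2: [0, 0, 0, 0]
2 nonzero rows, so rank(CA) = 2.

2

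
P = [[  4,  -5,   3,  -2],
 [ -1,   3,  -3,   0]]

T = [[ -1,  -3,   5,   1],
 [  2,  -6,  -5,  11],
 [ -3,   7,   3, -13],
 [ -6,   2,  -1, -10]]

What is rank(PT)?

First compute PT:
[[-11,  35,  56, -70],
 [ 16, -36, -29,  71]]
Now row reduce the product.
R2 ← R2 + (16/11)·R1: [0, 164/11, 577/11, -339/11]
2 nonzero rows, so rank(PT) = 2.

2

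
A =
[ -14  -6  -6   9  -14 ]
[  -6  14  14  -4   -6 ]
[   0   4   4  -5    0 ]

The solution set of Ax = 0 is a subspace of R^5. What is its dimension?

Row reduce to echelon form.
R2 ← R2 − (3/7)·R1: [0, 116/7, 116/7, -55/7, 0]
R3 ← R3 − (7/29)·R2: [0, 0, 0, -90/29, 0]
3 nonzero rows, so rank(A) = 3.
A has 5 columns; by rank–nullity, nullity = 5 − 3 = 2.

2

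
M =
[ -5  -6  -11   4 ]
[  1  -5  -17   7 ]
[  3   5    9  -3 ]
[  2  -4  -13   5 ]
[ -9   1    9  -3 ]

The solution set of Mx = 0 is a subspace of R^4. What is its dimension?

1

Row reduce to echelon form.
R2 ← R2 + (1/5)·R1: [0, -31/5, -96/5, 39/5]
R3 ← R3 + (3/5)·R1: [0, 7/5, 12/5, -3/5]
R4 ← R4 + (2/5)·R1: [0, -32/5, -87/5, 33/5]
R5 ← R5 − (9/5)·R1: [0, 59/5, 144/5, -51/5]
R3 ← R3 + (7/31)·R2: [0, 0, -60/31, 36/31]
R4 ← R4 − (32/31)·R2: [0, 0, 75/31, -45/31]
R5 ← R5 + (59/31)·R2: [0, 0, -240/31, 144/31]
R4 ← R4 + (5/4)·R3: [0, 0, 0, 0]
R5 ← R5 − (4)·R3: [0, 0, 0, 0]
3 nonzero rows, so rank(M) = 3.
M has 4 columns; by rank–nullity, nullity = 4 − 3 = 1.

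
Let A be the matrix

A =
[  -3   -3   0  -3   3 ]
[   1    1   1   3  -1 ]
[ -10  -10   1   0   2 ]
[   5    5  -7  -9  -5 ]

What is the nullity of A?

Row reduce to echelon form.
R2 ← R2 + (1/3)·R1: [0, 0, 1, 2, 0]
R3 ← R3 − (10/3)·R1: [0, 0, 1, 10, -8]
R4 ← R4 + (5/3)·R1: [0, 0, -7, -14, 0]
R3 ← R3 − R2: [0, 0, 0, 8, -8]
R4 ← R4 + (7)·R2: [0, 0, 0, 0, 0]
3 nonzero rows, so rank(A) = 3.
A has 5 columns; by rank–nullity, nullity = 5 − 3 = 2.

2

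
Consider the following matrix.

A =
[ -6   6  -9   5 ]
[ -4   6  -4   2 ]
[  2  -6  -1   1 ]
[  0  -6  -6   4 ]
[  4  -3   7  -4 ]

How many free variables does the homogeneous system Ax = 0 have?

Row reduce to echelon form.
R2 ← R2 − (2/3)·R1: [0, 2, 2, -4/3]
R3 ← R3 + (1/3)·R1: [0, -4, -4, 8/3]
R5 ← R5 + (2/3)·R1: [0, 1, 1, -2/3]
R3 ← R3 + (2)·R2: [0, 0, 0, 0]
R4 ← R4 + (3)·R2: [0, 0, 0, 0]
R5 ← R5 − (1/2)·R2: [0, 0, 0, 0]
2 nonzero rows, so rank(A) = 2.
A has 4 columns; by rank–nullity, nullity = 4 − 2 = 2.

2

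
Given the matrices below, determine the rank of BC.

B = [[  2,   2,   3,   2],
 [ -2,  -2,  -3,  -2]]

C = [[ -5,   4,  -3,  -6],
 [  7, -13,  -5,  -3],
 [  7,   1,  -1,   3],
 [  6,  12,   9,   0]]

First compute BC:
[[ 37,   9,  -1,  -9],
 [-37,  -9,   1,   9]]
Now row reduce the product.
R2 ← R2 + R1: [0, 0, 0, 0]
1 nonzero row, so rank(BC) = 1.

1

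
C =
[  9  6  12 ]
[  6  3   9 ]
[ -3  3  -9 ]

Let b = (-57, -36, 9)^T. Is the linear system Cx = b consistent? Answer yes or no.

Row reduce the augmented matrix [C | b].
R2 ← R2 − (2/3)·R1: [0, -1, 1, 2]
R3 ← R3 + (1/3)·R1: [0, 5, -5, -10]
R3 ← R3 + (5)·R2: [0, 0, 0, 0]
The echelon form has 2 nonzero rows, and every pivot lies in the first 3 columns, so rank(C) = rank([C|b]) = 2.
The system is consistent.

yes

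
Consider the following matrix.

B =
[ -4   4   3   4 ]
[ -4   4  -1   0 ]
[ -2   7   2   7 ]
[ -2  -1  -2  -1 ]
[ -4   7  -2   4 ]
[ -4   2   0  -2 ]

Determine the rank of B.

4

Row reduce to echelon form.
R2 ← R2 − R1: [0, 0, -4, -4]
R3 ← R3 − (1/2)·R1: [0, 5, 1/2, 5]
R4 ← R4 − (1/2)·R1: [0, -3, -7/2, -3]
R5 ← R5 − R1: [0, 3, -5, 0]
R6 ← R6 − R1: [0, -2, -3, -6]
Swap R2 ↔ R3
R4 ← R4 + (3/5)·R2: [0, 0, -16/5, 0]
R5 ← R5 − (3/5)·R2: [0, 0, -53/10, -3]
R6 ← R6 + (2/5)·R2: [0, 0, -14/5, -4]
R4 ← R4 − (4/5)·R3: [0, 0, 0, 16/5]
R5 ← R5 − (53/40)·R3: [0, 0, 0, 23/10]
R6 ← R6 − (7/10)·R3: [0, 0, 0, -6/5]
R5 ← R5 − (23/32)·R4: [0, 0, 0, 0]
R6 ← R6 + (3/8)·R4: [0, 0, 0, 0]
Echelon form has 4 nonzero rows, so rank(B) = 4.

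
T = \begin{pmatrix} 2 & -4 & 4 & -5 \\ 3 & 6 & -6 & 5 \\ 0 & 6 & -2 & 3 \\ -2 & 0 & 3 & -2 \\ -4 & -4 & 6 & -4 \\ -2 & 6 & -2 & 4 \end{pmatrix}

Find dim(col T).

4

Row reduce to echelon form.
R2 ← R2 − (3/2)·R1: [0, 12, -12, 25/2]
R4 ← R4 + R1: [0, -4, 7, -7]
R5 ← R5 + (2)·R1: [0, -12, 14, -14]
R6 ← R6 + R1: [0, 2, 2, -1]
R3 ← R3 − (1/2)·R2: [0, 0, 4, -13/4]
R4 ← R4 + (1/3)·R2: [0, 0, 3, -17/6]
R5 ← R5 + R2: [0, 0, 2, -3/2]
R6 ← R6 − (1/6)·R2: [0, 0, 4, -37/12]
R4 ← R4 − (3/4)·R3: [0, 0, 0, -19/48]
R5 ← R5 − (1/2)·R3: [0, 0, 0, 1/8]
R6 ← R6 − R3: [0, 0, 0, 1/6]
R5 ← R5 + (6/19)·R4: [0, 0, 0, 0]
R6 ← R6 + (8/19)·R4: [0, 0, 0, 0]
Echelon form has 4 nonzero rows, so rank(T) = 4.
The column space has dimension equal to the rank: 4.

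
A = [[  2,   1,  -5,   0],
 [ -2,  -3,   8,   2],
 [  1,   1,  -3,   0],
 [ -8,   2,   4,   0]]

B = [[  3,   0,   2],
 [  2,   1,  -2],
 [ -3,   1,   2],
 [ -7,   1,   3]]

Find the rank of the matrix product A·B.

3

First compute AB:
[[ 23,  -4,  -8],
 [-50,   7,  24],
 [ 14,  -2,  -6],
 [-32,   6, -12]]
Now row reduce the product.
R2 ← R2 + (50/23)·R1: [0, -39/23, 152/23]
R3 ← R3 − (14/23)·R1: [0, 10/23, -26/23]
R4 ← R4 + (32/23)·R1: [0, 10/23, -532/23]
R3 ← R3 + (10/39)·R2: [0, 0, 22/39]
R4 ← R4 + (10/39)·R2: [0, 0, -836/39]
R4 ← R4 + (38)·R3: [0, 0, 0]
3 nonzero rows, so rank(AB) = 3.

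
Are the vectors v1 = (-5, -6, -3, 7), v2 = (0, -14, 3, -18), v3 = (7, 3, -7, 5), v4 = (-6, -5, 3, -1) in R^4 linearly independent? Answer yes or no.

Form the matrix with these vectors as rows and row reduce.
R3 ← R3 + (7/5)·R1: [0, -27/5, -56/5, 74/5]
R4 ← R4 − (6/5)·R1: [0, 11/5, 33/5, -47/5]
R3 ← R3 − (27/70)·R2: [0, 0, -173/14, 761/35]
R4 ← R4 + (11/70)·R2: [0, 0, 99/14, -428/35]
R4 ← R4 + (99/173)·R3: [0, 0, 0, 37/173]
4 nonzero rows, so the 4 vectors span a space of dimension 4.
Since 4 = 4, the vectors are linearly independent.

yes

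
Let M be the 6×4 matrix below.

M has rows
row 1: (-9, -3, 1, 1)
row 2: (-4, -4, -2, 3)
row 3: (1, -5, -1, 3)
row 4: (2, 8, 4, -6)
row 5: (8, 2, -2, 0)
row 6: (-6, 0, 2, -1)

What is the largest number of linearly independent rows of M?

Row reduce to echelon form.
R2 ← R2 − (4/9)·R1: [0, -8/3, -22/9, 23/9]
R3 ← R3 + (1/9)·R1: [0, -16/3, -8/9, 28/9]
R4 ← R4 + (2/9)·R1: [0, 22/3, 38/9, -52/9]
R5 ← R5 + (8/9)·R1: [0, -2/3, -10/9, 8/9]
R6 ← R6 − (2/3)·R1: [0, 2, 4/3, -5/3]
R3 ← R3 − (2)·R2: [0, 0, 4, -2]
R4 ← R4 + (11/4)·R2: [0, 0, -5/2, 5/4]
R5 ← R5 − (1/4)·R2: [0, 0, -1/2, 1/4]
R6 ← R6 + (3/4)·R2: [0, 0, -1/2, 1/4]
R4 ← R4 + (5/8)·R3: [0, 0, 0, 0]
R5 ← R5 + (1/8)·R3: [0, 0, 0, 0]
R6 ← R6 + (1/8)·R3: [0, 0, 0, 0]
Echelon form has 3 nonzero rows, so rank(M) = 3.
The rank gives the maximum number of linearly independent rows: 3.

3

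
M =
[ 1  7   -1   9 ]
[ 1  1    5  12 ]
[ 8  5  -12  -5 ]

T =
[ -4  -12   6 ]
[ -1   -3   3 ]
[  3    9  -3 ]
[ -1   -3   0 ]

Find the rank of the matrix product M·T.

2

First compute MT:
[[-23, -69,  30],
 [ -2,  -6,  -6],
 [-68, -204,  99]]
Now row reduce the product.
R2 ← R2 − (2/23)·R1: [0, 0, -198/23]
R3 ← R3 − (68/23)·R1: [0, 0, 237/23]
R3 ← R3 + (79/66)·R2: [0, 0, 0]
2 nonzero rows, so rank(MT) = 2.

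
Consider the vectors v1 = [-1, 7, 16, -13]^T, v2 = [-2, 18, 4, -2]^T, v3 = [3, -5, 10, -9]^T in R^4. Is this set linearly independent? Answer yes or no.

Form the matrix with these vectors as rows and row reduce.
R2 ← R2 − (2)·R1: [0, 4, -28, 24]
R3 ← R3 + (3)·R1: [0, 16, 58, -48]
R3 ← R3 − (4)·R2: [0, 0, 170, -144]
3 nonzero rows, so the 3 vectors span a space of dimension 3.
Since 3 = 3, the vectors are linearly independent.

yes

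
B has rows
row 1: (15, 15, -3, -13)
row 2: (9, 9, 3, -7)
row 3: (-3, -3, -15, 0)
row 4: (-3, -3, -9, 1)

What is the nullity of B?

2

Row reduce to echelon form.
R2 ← R2 − (3/5)·R1: [0, 0, 24/5, 4/5]
R3 ← R3 + (1/5)·R1: [0, 0, -78/5, -13/5]
R4 ← R4 + (1/5)·R1: [0, 0, -48/5, -8/5]
R3 ← R3 + (13/4)·R2: [0, 0, 0, 0]
R4 ← R4 + (2)·R2: [0, 0, 0, 0]
2 nonzero rows, so rank(B) = 2.
B has 4 columns; by rank–nullity, nullity = 4 − 2 = 2.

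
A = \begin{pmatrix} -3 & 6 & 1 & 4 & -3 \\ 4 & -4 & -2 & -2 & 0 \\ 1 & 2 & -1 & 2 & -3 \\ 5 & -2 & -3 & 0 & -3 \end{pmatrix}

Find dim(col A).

2

Row reduce to echelon form.
R2 ← R2 + (4/3)·R1: [0, 4, -2/3, 10/3, -4]
R3 ← R3 + (1/3)·R1: [0, 4, -2/3, 10/3, -4]
R4 ← R4 + (5/3)·R1: [0, 8, -4/3, 20/3, -8]
R3 ← R3 − R2: [0, 0, 0, 0, 0]
R4 ← R4 − (2)·R2: [0, 0, 0, 0, 0]
Echelon form has 2 nonzero rows, so rank(A) = 2.
The column space has dimension equal to the rank: 2.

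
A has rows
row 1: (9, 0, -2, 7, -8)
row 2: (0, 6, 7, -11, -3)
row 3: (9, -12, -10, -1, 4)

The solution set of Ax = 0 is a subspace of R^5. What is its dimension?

2

Row reduce to echelon form.
R3 ← R3 − R1: [0, -12, -8, -8, 12]
R3 ← R3 + (2)·R2: [0, 0, 6, -30, 6]
3 nonzero rows, so rank(A) = 3.
A has 5 columns; by rank–nullity, nullity = 5 − 3 = 2.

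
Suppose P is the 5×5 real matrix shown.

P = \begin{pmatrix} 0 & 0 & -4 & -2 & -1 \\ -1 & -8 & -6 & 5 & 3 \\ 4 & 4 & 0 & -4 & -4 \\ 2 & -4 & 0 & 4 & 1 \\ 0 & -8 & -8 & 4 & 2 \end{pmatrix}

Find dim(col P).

3

Row reduce to echelon form.
Swap R1 ↔ R2
R3 ← R3 + (4)·R1: [0, -28, -24, 16, 8]
R4 ← R4 + (2)·R1: [0, -20, -12, 14, 7]
Swap R2 ↔ R3
R4 ← R4 − (5/7)·R2: [0, 0, 36/7, 18/7, 9/7]
R5 ← R5 − (2/7)·R2: [0, 0, -8/7, -4/7, -2/7]
R4 ← R4 + (9/7)·R3: [0, 0, 0, 0, 0]
R5 ← R5 − (2/7)·R3: [0, 0, 0, 0, 0]
Echelon form has 3 nonzero rows, so rank(P) = 3.
The column space has dimension equal to the rank: 3.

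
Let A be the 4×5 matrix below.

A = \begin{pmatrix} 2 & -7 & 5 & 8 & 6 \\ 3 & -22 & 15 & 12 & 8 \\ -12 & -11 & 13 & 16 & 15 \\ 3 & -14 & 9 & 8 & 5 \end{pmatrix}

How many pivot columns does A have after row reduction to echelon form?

Row reduce to echelon form.
R2 ← R2 − (3/2)·R1: [0, -23/2, 15/2, 0, -1]
R3 ← R3 + (6)·R1: [0, -53, 43, 64, 51]
R4 ← R4 − (3/2)·R1: [0, -7/2, 3/2, -4, -4]
R3 ← R3 − (106/23)·R2: [0, 0, 194/23, 64, 1279/23]
R4 ← R4 − (7/23)·R2: [0, 0, -18/23, -4, -85/23]
R4 ← R4 + (9/97)·R3: [0, 0, 0, 188/97, 142/97]
Echelon form has 4 nonzero rows, so rank(A) = 4.
Each nonzero row contributes one pivot column: 4 pivot columns.

4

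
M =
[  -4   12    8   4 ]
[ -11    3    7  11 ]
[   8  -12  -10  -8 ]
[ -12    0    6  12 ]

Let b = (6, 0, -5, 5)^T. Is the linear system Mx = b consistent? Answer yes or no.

no

Row reduce the augmented matrix [M | b].
R2 ← R2 − (11/4)·R1: [0, -30, -15, 0, -33/2]
R3 ← R3 + (2)·R1: [0, 12, 6, 0, 7]
R4 ← R4 − (3)·R1: [0, -36, -18, 0, -13]
R3 ← R3 + (2/5)·R2: [0, 0, 0, 0, 2/5]
R4 ← R4 − (6/5)·R2: [0, 0, 0, 0, 34/5]
R4 ← R4 − (17)·R3: [0, 0, 0, 0, 0]
The echelon form has 3 nonzero rows; the last pivot sits in the augmented column, so rank(M) = 2 but rank([M|b]) = 3.
Since the ranks differ, the system is inconsistent.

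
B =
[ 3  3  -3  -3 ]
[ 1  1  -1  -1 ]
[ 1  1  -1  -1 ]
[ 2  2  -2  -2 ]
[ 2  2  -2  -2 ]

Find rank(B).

1

Row reduce to echelon form.
R2 ← R2 − (1/3)·R1: [0, 0, 0, 0]
R3 ← R3 − (1/3)·R1: [0, 0, 0, 0]
R4 ← R4 − (2/3)·R1: [0, 0, 0, 0]
R5 ← R5 − (2/3)·R1: [0, 0, 0, 0]
Echelon form has 1 nonzero row, so rank(B) = 1.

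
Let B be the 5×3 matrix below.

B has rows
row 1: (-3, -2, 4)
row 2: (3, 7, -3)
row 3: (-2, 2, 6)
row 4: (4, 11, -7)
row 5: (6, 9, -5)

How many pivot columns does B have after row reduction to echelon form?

3

Row reduce to echelon form.
R2 ← R2 + R1: [0, 5, 1]
R3 ← R3 − (2/3)·R1: [0, 10/3, 10/3]
R4 ← R4 + (4/3)·R1: [0, 25/3, -5/3]
R5 ← R5 + (2)·R1: [0, 5, 3]
R3 ← R3 − (2/3)·R2: [0, 0, 8/3]
R4 ← R4 − (5/3)·R2: [0, 0, -10/3]
R5 ← R5 − R2: [0, 0, 2]
R4 ← R4 + (5/4)·R3: [0, 0, 0]
R5 ← R5 − (3/4)·R3: [0, 0, 0]
Echelon form has 3 nonzero rows, so rank(B) = 3.
Each nonzero row contributes one pivot column: 3 pivot columns.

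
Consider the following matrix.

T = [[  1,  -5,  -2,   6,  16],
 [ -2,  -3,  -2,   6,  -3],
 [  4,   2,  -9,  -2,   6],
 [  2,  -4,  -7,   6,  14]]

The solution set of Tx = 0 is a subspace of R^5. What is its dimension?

Row reduce to echelon form.
R2 ← R2 + (2)·R1: [0, -13, -6, 18, 29]
R3 ← R3 − (4)·R1: [0, 22, -1, -26, -58]
R4 ← R4 − (2)·R1: [0, 6, -3, -6, -18]
R3 ← R3 + (22/13)·R2: [0, 0, -145/13, 58/13, -116/13]
R4 ← R4 + (6/13)·R2: [0, 0, -75/13, 30/13, -60/13]
R4 ← R4 − (15/29)·R3: [0, 0, 0, 0, 0]
3 nonzero rows, so rank(T) = 3.
T has 5 columns; by rank–nullity, nullity = 5 − 3 = 2.

2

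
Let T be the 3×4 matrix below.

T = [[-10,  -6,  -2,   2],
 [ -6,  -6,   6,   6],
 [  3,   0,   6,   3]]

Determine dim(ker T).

Row reduce to echelon form.
R2 ← R2 − (3/5)·R1: [0, -12/5, 36/5, 24/5]
R3 ← R3 + (3/10)·R1: [0, -9/5, 27/5, 18/5]
R3 ← R3 − (3/4)·R2: [0, 0, 0, 0]
2 nonzero rows, so rank(T) = 2.
T has 4 columns; by rank–nullity, nullity = 4 − 2 = 2.

2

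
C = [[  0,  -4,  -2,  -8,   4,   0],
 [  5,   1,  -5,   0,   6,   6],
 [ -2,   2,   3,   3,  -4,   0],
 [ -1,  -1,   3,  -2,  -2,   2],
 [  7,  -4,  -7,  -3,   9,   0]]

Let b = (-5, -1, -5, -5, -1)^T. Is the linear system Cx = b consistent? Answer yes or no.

Row reduce the augmented matrix [C | b].
Swap R1 ↔ R2
R3 ← R3 + (2/5)·R1: [0, 12/5, 1, 3, -8/5, 12/5, -27/5]
R4 ← R4 + (1/5)·R1: [0, -4/5, 2, -2, -4/5, 16/5, -26/5]
R5 ← R5 − (7/5)·R1: [0, -27/5, 0, -3, 3/5, -42/5, 2/5]
R3 ← R3 + (3/5)·R2: [0, 0, -1/5, -9/5, 4/5, 12/5, -42/5]
R4 ← R4 − (1/5)·R2: [0, 0, 12/5, -2/5, -8/5, 16/5, -21/5]
R5 ← R5 − (27/20)·R2: [0, 0, 27/10, 39/5, -24/5, -42/5, 143/20]
R4 ← R4 + (12)·R3: [0, 0, 0, -22, 8, 32, -105]
R5 ← R5 + (27/2)·R3: [0, 0, 0, -33/2, 6, 24, -425/4]
R5 ← R5 − (3/4)·R4: [0, 0, 0, 0, 0, 0, -55/2]
The echelon form has 5 nonzero rows; the last pivot sits in the augmented column, so rank(C) = 4 but rank([C|b]) = 5.
Since the ranks differ, the system is inconsistent.

no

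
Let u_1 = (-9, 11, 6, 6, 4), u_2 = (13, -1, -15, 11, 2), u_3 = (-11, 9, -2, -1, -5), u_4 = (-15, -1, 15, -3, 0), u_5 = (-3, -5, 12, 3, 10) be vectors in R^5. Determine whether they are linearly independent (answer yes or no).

Form the matrix with these vectors as rows and row reduce.
R2 ← R2 + (13/9)·R1: [0, 134/9, -19/3, 59/3, 70/9]
R3 ← R3 − (11/9)·R1: [0, -40/9, -28/3, -25/3, -89/9]
R4 ← R4 − (5/3)·R1: [0, -58/3, 5, -13, -20/3]
R5 ← R5 − (1/3)·R1: [0, -26/3, 10, 1, 26/3]
R3 ← R3 + (20/67)·R2: [0, 0, -752/67, -165/67, -507/67]
R4 ← R4 + (87/67)·R2: [0, 0, -216/67, 840/67, 230/67]
R5 ← R5 + (39/67)·R2: [0, 0, 423/67, 834/67, 884/67]
R4 ← R4 − (27/94)·R3: [0, 0, 0, 1245/94, 527/94]
R5 ← R5 + (9/16)·R3: [0, 0, 0, 177/16, 143/16]
R5 ← R5 − (2773/3320)·R4: [0, 0, 0, 0, 7063/1660]
5 nonzero rows, so the 5 vectors span a space of dimension 5.
Since 5 = 5, the vectors are linearly independent.

yes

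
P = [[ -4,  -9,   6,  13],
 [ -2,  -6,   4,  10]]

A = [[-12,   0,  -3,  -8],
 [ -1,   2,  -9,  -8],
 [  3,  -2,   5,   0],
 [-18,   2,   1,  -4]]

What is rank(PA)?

2

First compute PA:
[[-159,  -4, 136,  52],
 [-138,   0,  90,  24]]
Now row reduce the product.
R2 ← R2 − (46/53)·R1: [0, 184/53, -1486/53, -1120/53]
2 nonzero rows, so rank(PA) = 2.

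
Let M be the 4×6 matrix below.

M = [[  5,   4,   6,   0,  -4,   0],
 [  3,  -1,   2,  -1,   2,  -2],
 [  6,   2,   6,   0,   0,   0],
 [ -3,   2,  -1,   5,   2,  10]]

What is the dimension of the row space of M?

Row reduce to echelon form.
R2 ← R2 − (3/5)·R1: [0, -17/5, -8/5, -1, 22/5, -2]
R3 ← R3 − (6/5)·R1: [0, -14/5, -6/5, 0, 24/5, 0]
R4 ← R4 + (3/5)·R1: [0, 22/5, 13/5, 5, -2/5, 10]
R3 ← R3 − (14/17)·R2: [0, 0, 2/17, 14/17, 20/17, 28/17]
R4 ← R4 + (22/17)·R2: [0, 0, 9/17, 63/17, 90/17, 126/17]
R4 ← R4 − (9/2)·R3: [0, 0, 0, 0, 0, 0]
Echelon form has 3 nonzero rows, so rank(M) = 3.
The row space has dimension equal to the rank: 3.

3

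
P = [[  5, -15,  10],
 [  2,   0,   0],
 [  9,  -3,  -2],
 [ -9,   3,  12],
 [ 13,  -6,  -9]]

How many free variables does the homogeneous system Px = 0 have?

Row reduce to echelon form.
R2 ← R2 − (2/5)·R1: [0, 6, -4]
R3 ← R3 − (9/5)·R1: [0, 24, -20]
R4 ← R4 + (9/5)·R1: [0, -24, 30]
R5 ← R5 − (13/5)·R1: [0, 33, -35]
R3 ← R3 − (4)·R2: [0, 0, -4]
R4 ← R4 + (4)·R2: [0, 0, 14]
R5 ← R5 − (11/2)·R2: [0, 0, -13]
R4 ← R4 + (7/2)·R3: [0, 0, 0]
R5 ← R5 − (13/4)·R3: [0, 0, 0]
3 nonzero rows, so rank(P) = 3.
P has 3 columns; by rank–nullity, nullity = 3 − 3 = 0.

0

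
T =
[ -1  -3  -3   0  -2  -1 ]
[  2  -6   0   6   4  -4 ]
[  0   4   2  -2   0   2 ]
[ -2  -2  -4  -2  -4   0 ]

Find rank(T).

Row reduce to echelon form.
R2 ← R2 + (2)·R1: [0, -12, -6, 6, 0, -6]
R4 ← R4 − (2)·R1: [0, 4, 2, -2, 0, 2]
R3 ← R3 + (1/3)·R2: [0, 0, 0, 0, 0, 0]
R4 ← R4 + (1/3)·R2: [0, 0, 0, 0, 0, 0]
Echelon form has 2 nonzero rows, so rank(T) = 2.

2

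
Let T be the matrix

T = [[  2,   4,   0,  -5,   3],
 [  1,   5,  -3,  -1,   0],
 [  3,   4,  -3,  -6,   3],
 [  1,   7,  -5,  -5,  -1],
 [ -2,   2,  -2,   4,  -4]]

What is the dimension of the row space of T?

4

Row reduce to echelon form.
R2 ← R2 − (1/2)·R1: [0, 3, -3, 3/2, -3/2]
R3 ← R3 − (3/2)·R1: [0, -2, -3, 3/2, -3/2]
R4 ← R4 − (1/2)·R1: [0, 5, -5, -5/2, -5/2]
R5 ← R5 + R1: [0, 6, -2, -1, -1]
R3 ← R3 + (2/3)·R2: [0, 0, -5, 5/2, -5/2]
R4 ← R4 − (5/3)·R2: [0, 0, 0, -5, 0]
R5 ← R5 − (2)·R2: [0, 0, 4, -4, 2]
R5 ← R5 + (4/5)·R3: [0, 0, 0, -2, 0]
R5 ← R5 − (2/5)·R4: [0, 0, 0, 0, 0]
Echelon form has 4 nonzero rows, so rank(T) = 4.
The row space has dimension equal to the rank: 4.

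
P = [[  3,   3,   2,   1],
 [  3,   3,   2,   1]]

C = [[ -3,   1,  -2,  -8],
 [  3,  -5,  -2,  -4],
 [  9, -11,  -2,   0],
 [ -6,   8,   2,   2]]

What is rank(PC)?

First compute PC:
[[ 12, -26, -14, -34],
 [ 12, -26, -14, -34]]
Now row reduce the product.
R2 ← R2 − R1: [0, 0, 0, 0]
1 nonzero row, so rank(PC) = 1.

1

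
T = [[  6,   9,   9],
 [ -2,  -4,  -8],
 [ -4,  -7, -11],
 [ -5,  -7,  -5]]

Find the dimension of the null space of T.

1

Row reduce to echelon form.
R2 ← R2 + (1/3)·R1: [0, -1, -5]
R3 ← R3 + (2/3)·R1: [0, -1, -5]
R4 ← R4 + (5/6)·R1: [0, 1/2, 5/2]
R3 ← R3 − R2: [0, 0, 0]
R4 ← R4 + (1/2)·R2: [0, 0, 0]
2 nonzero rows, so rank(T) = 2.
T has 3 columns; by rank–nullity, nullity = 3 − 2 = 1.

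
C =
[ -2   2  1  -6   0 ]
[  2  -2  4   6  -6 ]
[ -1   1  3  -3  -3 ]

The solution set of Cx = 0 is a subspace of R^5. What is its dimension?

Row reduce to echelon form.
R2 ← R2 + R1: [0, 0, 5, 0, -6]
R3 ← R3 − (1/2)·R1: [0, 0, 5/2, 0, -3]
R3 ← R3 − (1/2)·R2: [0, 0, 0, 0, 0]
2 nonzero rows, so rank(C) = 2.
C has 5 columns; by rank–nullity, nullity = 5 − 2 = 3.

3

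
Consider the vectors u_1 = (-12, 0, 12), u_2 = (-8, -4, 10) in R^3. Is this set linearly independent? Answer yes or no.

yes

Form the matrix with these vectors as rows and row reduce.
R2 ← R2 − (2/3)·R1: [0, -4, 2]
2 nonzero rows, so the 2 vectors span a space of dimension 2.
Since 2 = 2, the vectors are linearly independent.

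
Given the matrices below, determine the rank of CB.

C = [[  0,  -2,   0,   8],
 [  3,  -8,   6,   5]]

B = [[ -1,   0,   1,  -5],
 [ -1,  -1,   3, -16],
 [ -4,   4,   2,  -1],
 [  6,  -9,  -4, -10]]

2

First compute CB:
[[ 50, -70, -38, -48],
 [ 11, -13, -29,  57]]
Now row reduce the product.
R2 ← R2 − (11/50)·R1: [0, 12/5, -516/25, 1689/25]
2 nonzero rows, so rank(CB) = 2.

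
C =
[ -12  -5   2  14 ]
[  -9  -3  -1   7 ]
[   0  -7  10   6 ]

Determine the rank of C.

Row reduce to echelon form.
R2 ← R2 − (3/4)·R1: [0, 3/4, -5/2, -7/2]
R3 ← R3 + (28/3)·R2: [0, 0, -40/3, -80/3]
Echelon form has 3 nonzero rows, so rank(C) = 3.

3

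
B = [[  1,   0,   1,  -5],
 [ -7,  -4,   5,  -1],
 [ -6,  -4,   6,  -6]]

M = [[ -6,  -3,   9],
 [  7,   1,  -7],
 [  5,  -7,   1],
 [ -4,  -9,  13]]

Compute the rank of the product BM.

2

First compute BM:
[[ 19,  35, -55],
 [ 43,  -9, -43],
 [ 62,  26, -98]]
Now row reduce the product.
R2 ← R2 − (43/19)·R1: [0, -1676/19, 1548/19]
R3 ← R3 − (62/19)·R1: [0, -1676/19, 1548/19]
R3 ← R3 − R2: [0, 0, 0]
2 nonzero rows, so rank(BM) = 2.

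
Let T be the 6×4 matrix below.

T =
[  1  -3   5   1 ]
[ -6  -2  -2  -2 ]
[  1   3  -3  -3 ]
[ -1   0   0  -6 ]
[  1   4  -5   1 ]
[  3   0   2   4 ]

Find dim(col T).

Row reduce to echelon form.
R2 ← R2 + (6)·R1: [0, -20, 28, 4]
R3 ← R3 − R1: [0, 6, -8, -4]
R4 ← R4 + R1: [0, -3, 5, -5]
R5 ← R5 − R1: [0, 7, -10, 0]
R6 ← R6 − (3)·R1: [0, 9, -13, 1]
R3 ← R3 + (3/10)·R2: [0, 0, 2/5, -14/5]
R4 ← R4 − (3/20)·R2: [0, 0, 4/5, -28/5]
R5 ← R5 + (7/20)·R2: [0, 0, -1/5, 7/5]
R6 ← R6 + (9/20)·R2: [0, 0, -2/5, 14/5]
R4 ← R4 − (2)·R3: [0, 0, 0, 0]
R5 ← R5 + (1/2)·R3: [0, 0, 0, 0]
R6 ← R6 + R3: [0, 0, 0, 0]
Echelon form has 3 nonzero rows, so rank(T) = 3.
The column space has dimension equal to the rank: 3.

3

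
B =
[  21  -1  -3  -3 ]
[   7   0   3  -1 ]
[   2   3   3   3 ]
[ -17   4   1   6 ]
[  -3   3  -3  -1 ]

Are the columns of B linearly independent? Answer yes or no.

Row reduce B to echelon form.
R2 ← R2 − (1/3)·R1: [0, 1/3, 4, 0]
R3 ← R3 − (2/21)·R1: [0, 65/21, 23/7, 23/7]
R4 ← R4 + (17/21)·R1: [0, 67/21, -10/7, 25/7]
R5 ← R5 + (1/7)·R1: [0, 20/7, -24/7, -10/7]
R3 ← R3 − (65/7)·R2: [0, 0, -237/7, 23/7]
R4 ← R4 − (67/7)·R2: [0, 0, -278/7, 25/7]
R5 ← R5 − (60/7)·R2: [0, 0, -264/7, -10/7]
R4 ← R4 − (278/237)·R3: [0, 0, 0, -67/237]
R5 ← R5 − (88/79)·R3: [0, 0, 0, -402/79]
R5 ← R5 − (18)·R4: [0, 0, 0, 0]
4 pivots among 4 columns.
Every column is a pivot column, so the columns are linearly independent.

yes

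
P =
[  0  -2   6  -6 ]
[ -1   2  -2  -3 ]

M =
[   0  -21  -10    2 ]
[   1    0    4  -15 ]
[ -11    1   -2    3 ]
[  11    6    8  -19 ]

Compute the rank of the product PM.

First compute PM:
[[-134, -30, -68, 162],
 [ -9,   1,  -2,  19]]
Now row reduce the product.
R2 ← R2 − (9/134)·R1: [0, 202/67, 172/67, 544/67]
2 nonzero rows, so rank(PM) = 2.

2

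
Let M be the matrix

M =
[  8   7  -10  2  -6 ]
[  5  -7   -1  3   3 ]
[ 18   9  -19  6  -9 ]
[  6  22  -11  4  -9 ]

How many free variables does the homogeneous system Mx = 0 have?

2

Row reduce to echelon form.
R2 ← R2 − (5/8)·R1: [0, -91/8, 21/4, 7/4, 27/4]
R3 ← R3 − (9/4)·R1: [0, -27/4, 7/2, 3/2, 9/2]
R4 ← R4 − (3/4)·R1: [0, 67/4, -7/2, 5/2, -9/2]
R3 ← R3 − (54/91)·R2: [0, 0, 5/13, 6/13, 45/91]
R4 ← R4 + (134/91)·R2: [0, 0, 55/13, 66/13, 495/91]
R4 ← R4 − (11)·R3: [0, 0, 0, 0, 0]
3 nonzero rows, so rank(M) = 3.
M has 5 columns; by rank–nullity, nullity = 5 − 3 = 2.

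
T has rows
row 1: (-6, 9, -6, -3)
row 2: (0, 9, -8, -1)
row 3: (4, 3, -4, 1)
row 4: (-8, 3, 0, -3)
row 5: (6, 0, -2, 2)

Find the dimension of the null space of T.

2

Row reduce to echelon form.
R3 ← R3 + (2/3)·R1: [0, 9, -8, -1]
R4 ← R4 − (4/3)·R1: [0, -9, 8, 1]
R5 ← R5 + R1: [0, 9, -8, -1]
R3 ← R3 − R2: [0, 0, 0, 0]
R4 ← R4 + R2: [0, 0, 0, 0]
R5 ← R5 − R2: [0, 0, 0, 0]
2 nonzero rows, so rank(T) = 2.
T has 4 columns; by rank–nullity, nullity = 4 − 2 = 2.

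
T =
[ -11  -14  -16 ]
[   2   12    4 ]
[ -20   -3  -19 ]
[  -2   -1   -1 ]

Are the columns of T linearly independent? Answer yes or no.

yes

Row reduce T to echelon form.
R2 ← R2 + (2/11)·R1: [0, 104/11, 12/11]
R3 ← R3 − (20/11)·R1: [0, 247/11, 111/11]
R4 ← R4 − (2/11)·R1: [0, 17/11, 21/11]
R3 ← R3 − (19/8)·R2: [0, 0, 15/2]
R4 ← R4 − (17/104)·R2: [0, 0, 45/26]
R4 ← R4 − (3/13)·R3: [0, 0, 0]
3 pivots among 3 columns.
Every column is a pivot column, so the columns are linearly independent.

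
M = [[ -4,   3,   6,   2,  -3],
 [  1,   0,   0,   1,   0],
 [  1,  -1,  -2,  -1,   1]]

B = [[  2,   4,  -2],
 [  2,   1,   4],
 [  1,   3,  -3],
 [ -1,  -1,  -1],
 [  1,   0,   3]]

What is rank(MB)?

First compute MB:
[[ -1,   3,  -9],
 [  1,   3,  -3],
 [  0,  -2,   4]]
Now row reduce the product.
R2 ← R2 + R1: [0, 6, -12]
R3 ← R3 + (1/3)·R2: [0, 0, 0]
2 nonzero rows, so rank(MB) = 2.

2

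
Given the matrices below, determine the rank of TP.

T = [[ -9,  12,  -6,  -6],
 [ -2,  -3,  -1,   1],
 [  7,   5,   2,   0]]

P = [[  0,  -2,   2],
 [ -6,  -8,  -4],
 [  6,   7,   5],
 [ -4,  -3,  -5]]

First compute TP:
[[-84, -102, -66],
 [  8,  18,  -2],
 [-18, -40,   4]]
Now row reduce the product.
R2 ← R2 + (2/21)·R1: [0, 58/7, -58/7]
R3 ← R3 − (3/14)·R1: [0, -127/7, 127/7]
R3 ← R3 + (127/58)·R2: [0, 0, 0]
2 nonzero rows, so rank(TP) = 2.

2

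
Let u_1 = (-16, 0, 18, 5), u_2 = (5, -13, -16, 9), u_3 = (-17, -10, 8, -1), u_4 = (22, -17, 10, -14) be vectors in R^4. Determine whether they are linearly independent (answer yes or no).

Form the matrix with these vectors as rows and row reduce.
R2 ← R2 + (5/16)·R1: [0, -13, -83/8, 169/16]
R3 ← R3 − (17/16)·R1: [0, -10, -89/8, -101/16]
R4 ← R4 + (11/8)·R1: [0, -17, 139/4, -57/8]
R3 ← R3 − (10/13)·R2: [0, 0, -327/104, -231/16]
R4 ← R4 − (17/13)·R2: [0, 0, 5025/104, -335/16]
R4 ← R4 + (1675/109)·R3: [0, 0, 0, -26465/109]
4 nonzero rows, so the 4 vectors span a space of dimension 4.
Since 4 = 4, the vectors are linearly independent.

yes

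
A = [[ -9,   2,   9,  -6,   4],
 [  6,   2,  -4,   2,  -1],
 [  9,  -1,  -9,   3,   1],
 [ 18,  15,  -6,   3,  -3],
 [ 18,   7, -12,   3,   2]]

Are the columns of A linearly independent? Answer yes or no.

Row reduce A to echelon form.
R2 ← R2 + (2/3)·R1: [0, 10/3, 2, -2, 5/3]
R3 ← R3 + R1: [0, 1, 0, -3, 5]
R4 ← R4 + (2)·R1: [0, 19, 12, -9, 5]
R5 ← R5 + (2)·R1: [0, 11, 6, -9, 10]
R3 ← R3 − (3/10)·R2: [0, 0, -3/5, -12/5, 9/2]
R4 ← R4 − (57/10)·R2: [0, 0, 3/5, 12/5, -9/2]
R5 ← R5 − (33/10)·R2: [0, 0, -3/5, -12/5, 9/2]
R4 ← R4 + R3: [0, 0, 0, 0, 0]
R5 ← R5 − R3: [0, 0, 0, 0, 0]
3 pivots among 5 columns.
Only 3 < 5 pivot columns, so the columns are linearly dependent.

no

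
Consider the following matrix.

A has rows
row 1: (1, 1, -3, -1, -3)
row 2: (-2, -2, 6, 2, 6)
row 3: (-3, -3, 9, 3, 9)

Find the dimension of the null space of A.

4

Row reduce to echelon form.
R2 ← R2 + (2)·R1: [0, 0, 0, 0, 0]
R3 ← R3 + (3)·R1: [0, 0, 0, 0, 0]
1 nonzero row, so rank(A) = 1.
A has 5 columns; by rank–nullity, nullity = 5 − 1 = 4.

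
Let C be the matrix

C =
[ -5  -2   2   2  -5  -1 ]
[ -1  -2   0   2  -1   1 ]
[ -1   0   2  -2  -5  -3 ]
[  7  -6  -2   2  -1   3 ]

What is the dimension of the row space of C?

3

Row reduce to echelon form.
R2 ← R2 − (1/5)·R1: [0, -8/5, -2/5, 8/5, 0, 6/5]
R3 ← R3 − (1/5)·R1: [0, 2/5, 8/5, -12/5, -4, -14/5]
R4 ← R4 + (7/5)·R1: [0, -44/5, 4/5, 24/5, -8, 8/5]
R3 ← R3 + (1/4)·R2: [0, 0, 3/2, -2, -4, -5/2]
R4 ← R4 − (11/2)·R2: [0, 0, 3, -4, -8, -5]
R4 ← R4 − (2)·R3: [0, 0, 0, 0, 0, 0]
Echelon form has 3 nonzero rows, so rank(C) = 3.
The row space has dimension equal to the rank: 3.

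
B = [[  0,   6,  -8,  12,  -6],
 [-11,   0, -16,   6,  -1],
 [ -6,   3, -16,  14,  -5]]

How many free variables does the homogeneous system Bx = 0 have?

Row reduce to echelon form.
Swap R1 ↔ R2
R3 ← R3 − (6/11)·R1: [0, 3, -80/11, 118/11, -49/11]
R3 ← R3 − (1/2)·R2: [0, 0, -36/11, 52/11, -16/11]
3 nonzero rows, so rank(B) = 3.
B has 5 columns; by rank–nullity, nullity = 5 − 3 = 2.

2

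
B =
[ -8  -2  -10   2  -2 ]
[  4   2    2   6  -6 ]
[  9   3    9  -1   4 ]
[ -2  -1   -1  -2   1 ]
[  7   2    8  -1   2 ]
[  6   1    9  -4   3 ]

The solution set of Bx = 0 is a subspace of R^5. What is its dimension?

1

Row reduce to echelon form.
R2 ← R2 + (1/2)·R1: [0, 1, -3, 7, -7]
R3 ← R3 + (9/8)·R1: [0, 3/4, -9/4, 5/4, 7/4]
R4 ← R4 − (1/4)·R1: [0, -1/2, 3/2, -5/2, 3/2]
R5 ← R5 + (7/8)·R1: [0, 1/4, -3/4, 3/4, 1/4]
R6 ← R6 + (3/4)·R1: [0, -1/2, 3/2, -5/2, 3/2]
R3 ← R3 − (3/4)·R2: [0, 0, 0, -4, 7]
R4 ← R4 + (1/2)·R2: [0, 0, 0, 1, -2]
R5 ← R5 − (1/4)·R2: [0, 0, 0, -1, 2]
R6 ← R6 + (1/2)·R2: [0, 0, 0, 1, -2]
R4 ← R4 + (1/4)·R3: [0, 0, 0, 0, -1/4]
R5 ← R5 − (1/4)·R3: [0, 0, 0, 0, 1/4]
R6 ← R6 + (1/4)·R3: [0, 0, 0, 0, -1/4]
R5 ← R5 + R4: [0, 0, 0, 0, 0]
R6 ← R6 − R4: [0, 0, 0, 0, 0]
4 nonzero rows, so rank(B) = 4.
B has 5 columns; by rank–nullity, nullity = 5 − 4 = 1.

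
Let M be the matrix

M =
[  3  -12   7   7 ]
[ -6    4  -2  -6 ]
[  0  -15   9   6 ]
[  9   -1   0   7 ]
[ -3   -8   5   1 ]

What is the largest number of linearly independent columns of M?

Row reduce to echelon form.
R2 ← R2 + (2)·R1: [0, -20, 12, 8]
R4 ← R4 − (3)·R1: [0, 35, -21, -14]
R5 ← R5 + R1: [0, -20, 12, 8]
R3 ← R3 − (3/4)·R2: [0, 0, 0, 0]
R4 ← R4 + (7/4)·R2: [0, 0, 0, 0]
R5 ← R5 − R2: [0, 0, 0, 0]
Echelon form has 2 nonzero rows, so rank(M) = 2.
The rank gives the maximum number of linearly independent columns: 2.

2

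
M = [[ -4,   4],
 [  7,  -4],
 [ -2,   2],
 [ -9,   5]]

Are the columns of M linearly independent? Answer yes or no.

yes

Row reduce M to echelon form.
R2 ← R2 + (7/4)·R1: [0, 3]
R3 ← R3 − (1/2)·R1: [0, 0]
R4 ← R4 − (9/4)·R1: [0, -4]
R4 ← R4 + (4/3)·R2: [0, 0]
2 pivots among 2 columns.
Every column is a pivot column, so the columns are linearly independent.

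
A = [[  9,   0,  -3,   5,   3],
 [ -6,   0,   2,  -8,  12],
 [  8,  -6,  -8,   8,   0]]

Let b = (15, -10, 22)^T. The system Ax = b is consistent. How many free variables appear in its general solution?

Row reduce the augmented matrix [A | b].
R2 ← R2 + (2/3)·R1: [0, 0, 0, -14/3, 14, 0]
R3 ← R3 − (8/9)·R1: [0, -6, -16/3, 32/9, -8/3, 26/3]
Swap R2 ↔ R3
The echelon form has 3 nonzero rows, and every pivot lies in the first 5 columns, so rank(A) = rank([A|b]) = 3.
The system is consistent.
Free variables = (unknowns) − (rank) = 5 − 3 = 2.

2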